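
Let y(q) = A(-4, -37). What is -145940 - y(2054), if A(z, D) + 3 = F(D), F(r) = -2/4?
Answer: -291873/2 ≈ -1.4594e+5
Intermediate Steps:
F(r) = -1/2 (F(r) = -2*1/4 = -1/2)
A(z, D) = -7/2 (A(z, D) = -3 - 1/2 = -7/2)
y(q) = -7/2
-145940 - y(2054) = -145940 - 1*(-7/2) = -145940 + 7/2 = -291873/2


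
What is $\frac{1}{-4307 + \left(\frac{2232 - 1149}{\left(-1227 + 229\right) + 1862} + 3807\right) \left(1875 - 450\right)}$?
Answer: $\frac{96}{520555603} \approx 1.8442 \cdot 10^{-7}$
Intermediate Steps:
$\frac{1}{-4307 + \left(\frac{2232 - 1149}{\left(-1227 + 229\right) + 1862} + 3807\right) \left(1875 - 450\right)} = \frac{1}{-4307 + \left(\frac{1083}{-998 + 1862} + 3807\right) 1425} = \frac{1}{-4307 + \left(\frac{1083}{864} + 3807\right) 1425} = \frac{1}{-4307 + \left(1083 \cdot \frac{1}{864} + 3807\right) 1425} = \frac{1}{-4307 + \left(\frac{361}{288} + 3807\right) 1425} = \frac{1}{-4307 + \frac{1096777}{288} \cdot 1425} = \frac{1}{-4307 + \frac{520969075}{96}} = \frac{1}{\frac{520555603}{96}} = \frac{96}{520555603}$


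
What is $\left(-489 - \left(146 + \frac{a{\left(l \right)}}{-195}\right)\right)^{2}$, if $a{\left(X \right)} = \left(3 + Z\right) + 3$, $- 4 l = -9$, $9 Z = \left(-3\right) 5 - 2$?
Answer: $\frac{1241860614544}{3080025} \approx 4.032 \cdot 10^{5}$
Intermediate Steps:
$Z = - \frac{17}{9}$ ($Z = \frac{\left(-3\right) 5 - 2}{9} = \frac{-15 - 2}{9} = \frac{1}{9} \left(-17\right) = - \frac{17}{9} \approx -1.8889$)
$l = \frac{9}{4}$ ($l = \left(- \frac{1}{4}\right) \left(-9\right) = \frac{9}{4} \approx 2.25$)
$a{\left(X \right)} = \frac{37}{9}$ ($a{\left(X \right)} = \left(3 - \frac{17}{9}\right) + 3 = \frac{10}{9} + 3 = \frac{37}{9}$)
$\left(-489 - \left(146 + \frac{a{\left(l \right)}}{-195}\right)\right)^{2} = \left(-489 - \left(146 + \frac{37}{9 \left(-195\right)}\right)\right)^{2} = \left(-489 - \left(146 + \frac{37}{9} \left(- \frac{1}{195}\right)\right)\right)^{2} = \left(-489 - \frac{256193}{1755}\right)^{2} = \left(- \frac{1114388}{1755}\right)^{2} = \frac{1241860614544}{3080025}$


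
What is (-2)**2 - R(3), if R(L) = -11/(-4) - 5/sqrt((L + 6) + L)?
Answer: 5/4 + 5*sqrt(3)/6 ≈ 2.6934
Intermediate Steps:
R(L) = 11/4 - 5/sqrt(6 + 2*L) (R(L) = -11*(-1/4) - 5/sqrt((6 + L) + L) = 11/4 - 5/sqrt(6 + 2*L))
(-2)**2 - R(3) = (-2)**2 - (11/4 - 5*sqrt(2)/(2*sqrt(3 + 3))) = 4 - (11/4 - 5*sqrt(2)/(2*sqrt(6))) = 4 - (11/4 - 5*sqrt(2)*sqrt(6)/6/2) = 4 - (11/4 - 5*sqrt(3)/6) = 4 + (-11/4 + 5*sqrt(3)/6) = 5/4 + 5*sqrt(3)/6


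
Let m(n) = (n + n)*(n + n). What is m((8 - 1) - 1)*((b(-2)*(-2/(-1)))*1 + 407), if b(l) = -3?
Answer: 57744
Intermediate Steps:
m(n) = 4*n² (m(n) = (2*n)*(2*n) = 4*n²)
m((8 - 1) - 1)*((b(-2)*(-2/(-1)))*1 + 407) = (4*((8 - 1) - 1)²)*(-(-6)/(-1)*1 + 407) = (4*(7 - 1)²)*(-(-6)*(-1)*1 + 407) = (4*6²)*(-3*2*1 + 407) = (4*36)*(-6*1 + 407) = 144*(-6 + 407) = 144*401 = 57744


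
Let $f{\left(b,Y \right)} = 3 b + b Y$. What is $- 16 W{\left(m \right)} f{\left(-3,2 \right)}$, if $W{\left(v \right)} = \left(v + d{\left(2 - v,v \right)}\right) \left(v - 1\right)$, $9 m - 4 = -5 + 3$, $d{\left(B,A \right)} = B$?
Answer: $- \frac{1120}{3} \approx -373.33$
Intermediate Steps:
$m = \frac{2}{9}$ ($m = \frac{4}{9} + \frac{-5 + 3}{9} = \frac{4}{9} + \frac{1}{9} \left(-2\right) = \frac{4}{9} - \frac{2}{9} = \frac{2}{9} \approx 0.22222$)
$f{\left(b,Y \right)} = 3 b + Y b$
$W{\left(v \right)} = -2 + 2 v$ ($W{\left(v \right)} = \left(v - \left(-2 + v\right)\right) \left(v - 1\right) = 2 \left(-1 + v\right) = -2 + 2 v$)
$- 16 W{\left(m \right)} f{\left(-3,2 \right)} = - 16 \left(-2 + 2 \cdot \frac{2}{9}\right) \left(- 3 \left(3 + 2\right)\right) = - 16 \left(-2 + \frac{4}{9}\right) \left(\left(-3\right) 5\right) = \left(-16\right) \left(- \frac{14}{9}\right) \left(-15\right) = \frac{224}{9} \left(-15\right) = - \frac{1120}{3}$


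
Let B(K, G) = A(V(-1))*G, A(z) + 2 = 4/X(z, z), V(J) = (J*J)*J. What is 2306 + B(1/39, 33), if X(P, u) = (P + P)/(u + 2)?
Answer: 2174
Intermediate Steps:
X(P, u) = 2*P/(2 + u) (X(P, u) = (2*P)/(2 + u) = 2*P/(2 + u))
V(J) = J³ (V(J) = J²*J = J³)
A(z) = -2 + 2*(2 + z)/z (A(z) = -2 + 4/((2*z/(2 + z))) = -2 + 4*((2 + z)/(2*z)) = -2 + 2*(2 + z)/z)
B(K, G) = -4*G (B(K, G) = (4/((-1)³))*G = (4/(-1))*G = (4*(-1))*G = -4*G)
2306 + B(1/39, 33) = 2306 - 4*33 = 2306 - 132 = 2174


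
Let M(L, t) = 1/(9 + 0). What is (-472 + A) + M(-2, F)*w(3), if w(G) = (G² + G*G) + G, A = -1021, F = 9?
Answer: -4472/3 ≈ -1490.7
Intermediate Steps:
M(L, t) = ⅑ (M(L, t) = 1/9 = ⅑)
w(G) = G + 2*G² (w(G) = (G² + G²) + G = 2*G² + G = G + 2*G²)
(-472 + A) + M(-2, F)*w(3) = (-472 - 1021) + (3*(1 + 2*3))/9 = -1493 + (3*(1 + 6))/9 = -1493 + (3*7)/9 = -1493 + (⅑)*21 = -1493 + 7/3 = -4472/3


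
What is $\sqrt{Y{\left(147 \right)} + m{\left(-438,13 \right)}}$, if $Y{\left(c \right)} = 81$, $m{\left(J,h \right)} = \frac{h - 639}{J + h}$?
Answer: $\frac{\sqrt{595867}}{85} \approx 9.0815$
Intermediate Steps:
$m{\left(J,h \right)} = \frac{-639 + h}{J + h}$
$\sqrt{Y{\left(147 \right)} + m{\left(-438,13 \right)}} = \sqrt{81 + \frac{-639 + 13}{-438 + 13}} = \sqrt{81 + \frac{1}{-425} \left(-626\right)} = \sqrt{81 - - \frac{626}{425}} = \sqrt{81 + \frac{626}{425}} = \sqrt{\frac{35051}{425}} = \frac{\sqrt{595867}}{85}$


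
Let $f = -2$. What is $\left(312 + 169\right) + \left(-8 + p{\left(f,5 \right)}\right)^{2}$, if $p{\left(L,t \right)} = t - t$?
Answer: $545$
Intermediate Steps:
$p{\left(L,t \right)} = 0$
$\left(312 + 169\right) + \left(-8 + p{\left(f,5 \right)}\right)^{2} = \left(312 + 169\right) + \left(-8 + 0\right)^{2} = 481 + \left(-8\right)^{2} = 481 + 64 = 545$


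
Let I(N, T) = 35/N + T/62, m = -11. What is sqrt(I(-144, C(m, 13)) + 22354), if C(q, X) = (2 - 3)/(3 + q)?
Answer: sqrt(773350645)/186 ≈ 149.51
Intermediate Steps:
C(q, X) = -1/(3 + q)
I(N, T) = 35/N + T/62 (I(N, T) = 35/N + T*(1/62) = 35/N + T/62)
sqrt(I(-144, C(m, 13)) + 22354) = sqrt((35/(-144) + (-1/(3 - 11))/62) + 22354) = sqrt((35*(-1/144) + (-1/(-8))/62) + 22354) = sqrt((-35/144 + (-1*(-1/8))/62) + 22354) = sqrt((-35/144 + (1/62)*(1/8)) + 22354) = sqrt((-35/144 + 1/496) + 22354) = sqrt(-269/1116 + 22354) = sqrt(24946795/1116) = sqrt(773350645)/186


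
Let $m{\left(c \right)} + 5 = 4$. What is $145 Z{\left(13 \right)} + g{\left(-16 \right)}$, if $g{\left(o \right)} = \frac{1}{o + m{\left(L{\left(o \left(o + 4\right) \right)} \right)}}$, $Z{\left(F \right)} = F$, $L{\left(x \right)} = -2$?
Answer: $\frac{32044}{17} \approx 1884.9$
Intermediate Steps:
$m{\left(c \right)} = -1$ ($m{\left(c \right)} = -5 + 4 = -1$)
$g{\left(o \right)} = \frac{1}{-1 + o}$ ($g{\left(o \right)} = \frac{1}{o - 1} = \frac{1}{-1 + o}$)
$145 Z{\left(13 \right)} + g{\left(-16 \right)} = 145 \cdot 13 + \frac{1}{-1 - 16} = 1885 + \frac{1}{-17} = 1885 - \frac{1}{17} = \frac{32044}{17}$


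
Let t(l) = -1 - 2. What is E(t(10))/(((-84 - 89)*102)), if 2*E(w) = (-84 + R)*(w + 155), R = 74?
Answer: 380/8823 ≈ 0.043069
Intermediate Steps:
t(l) = -3
E(w) = -775 - 5*w (E(w) = ((-84 + 74)*(w + 155))/2 = (-10*(155 + w))/2 = (-1550 - 10*w)/2 = -775 - 5*w)
E(t(10))/(((-84 - 89)*102)) = (-775 - 5*(-3))/(((-84 - 89)*102)) = (-775 + 15)/((-173*102)) = -760/(-17646) = -760*(-1/17646) = 380/8823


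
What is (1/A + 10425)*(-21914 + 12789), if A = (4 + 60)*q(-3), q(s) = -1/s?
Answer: -6088227375/64 ≈ -9.5129e+7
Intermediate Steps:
A = 64/3 (A = (4 + 60)*(-1/(-3)) = 64*(-1*(-⅓)) = 64*(⅓) = 64/3 ≈ 21.333)
(1/A + 10425)*(-21914 + 12789) = (1/(64/3) + 10425)*(-21914 + 12789) = (3/64 + 10425)*(-9125) = (667203/64)*(-9125) = -6088227375/64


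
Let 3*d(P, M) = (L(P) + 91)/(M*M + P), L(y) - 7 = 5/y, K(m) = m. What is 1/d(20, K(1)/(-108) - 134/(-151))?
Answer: 5524108321/8709890796 ≈ 0.63423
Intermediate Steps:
L(y) = 7 + 5/y
d(P, M) = (98 + 5/P)/(3*(P + M**2)) (d(P, M) = (((7 + 5/P) + 91)/(M*M + P))/3 = ((98 + 5/P)/(M**2 + P))/3 = ((98 + 5/P)/(P + M**2))/3 = (98 + 5/P)/(3*(P + M**2)))
1/d(20, K(1)/(-108) - 134/(-151)) = 1/((1/3)*(5 + 98*20)/(20*(20 + (1/(-108) - 134/(-151))**2))) = 1/((1/3)*(1/20)*(5 + 1960)/(20 + (1*(-1/108) - 134*(-1/151))**2)) = 1/((1/3)*(1/20)*1965/(20 + (-1/108 + 134/151)**2)) = 1/((1/3)*(1/20)*1965/(20 + (14321/16308)**2)) = 1/((1/3)*(1/20)*1965/(20 + 205091041/265950864)) = 1/((1/3)*(1/20)*1965/(5524108321/265950864)) = 1/((1/3)*(1/20)*(265950864/5524108321)*1965) = 1/(8709890796/5524108321) = 5524108321/8709890796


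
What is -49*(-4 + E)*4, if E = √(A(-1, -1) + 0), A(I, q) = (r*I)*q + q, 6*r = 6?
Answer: 784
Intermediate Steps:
r = 1 (r = (⅙)*6 = 1)
A(I, q) = q + I*q (A(I, q) = (1*I)*q + q = I*q + q = q + I*q)
E = 0 (E = √(-(1 - 1) + 0) = √(-1*0 + 0) = √(0 + 0) = √0 = 0)
-49*(-4 + E)*4 = -49*(-4 + 0)*4 = -(-196)*4 = -49*(-16) = 784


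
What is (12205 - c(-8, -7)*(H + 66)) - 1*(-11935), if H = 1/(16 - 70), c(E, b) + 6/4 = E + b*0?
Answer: 2674817/108 ≈ 24767.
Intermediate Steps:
c(E, b) = -3/2 + E (c(E, b) = -3/2 + (E + b*0) = -3/2 + (E + 0) = -3/2 + E)
H = -1/54 (H = 1/(-54) = -1/54 ≈ -0.018519)
(12205 - c(-8, -7)*(H + 66)) - 1*(-11935) = (12205 - (-3/2 - 8)*(-1/54 + 66)) - 1*(-11935) = (12205 - (-19)*3563/(2*54)) + 11935 = (12205 - 1*(-67697/108)) + 11935 = (12205 + 67697/108) + 11935 = 1385837/108 + 11935 = 2674817/108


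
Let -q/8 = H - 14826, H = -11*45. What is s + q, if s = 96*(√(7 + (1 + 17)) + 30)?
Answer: 125928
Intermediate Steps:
H = -495
s = 3360 (s = 96*(√(7 + 18) + 30) = 96*(√25 + 30) = 96*(5 + 30) = 96*35 = 3360)
q = 122568 (q = -8*(-495 - 14826) = -8*(-15321) = 122568)
s + q = 3360 + 122568 = 125928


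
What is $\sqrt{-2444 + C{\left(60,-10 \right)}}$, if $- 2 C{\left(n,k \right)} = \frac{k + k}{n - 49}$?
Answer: $\frac{3 i \sqrt{32846}}{11} \approx 49.428 i$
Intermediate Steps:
$C{\left(n,k \right)} = - \frac{k}{-49 + n}$ ($C{\left(n,k \right)} = - \frac{\left(k + k\right) \frac{1}{n - 49}}{2} = - \frac{2 k \frac{1}{-49 + n}}{2} = - \frac{k}{-49 + n}$)
$\sqrt{-2444 + C{\left(60,-10 \right)}} = \sqrt{-2444 - - \frac{10}{-49 + 60}} = \sqrt{-2444 - - \frac{10}{11}} = \sqrt{-2444 - \left(-10\right) \frac{1}{11}} = \sqrt{-2444 + \frac{10}{11}} = \sqrt{- \frac{26874}{11}} = \frac{3 i \sqrt{32846}}{11}$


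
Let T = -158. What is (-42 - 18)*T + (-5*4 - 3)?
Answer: 9457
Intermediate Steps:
(-42 - 18)*T + (-5*4 - 3) = (-42 - 18)*(-158) + (-5*4 - 3) = -60*(-158) + (-20 - 3) = 9480 - 23 = 9457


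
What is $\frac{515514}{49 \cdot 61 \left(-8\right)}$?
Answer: $- \frac{257757}{11956} \approx -21.559$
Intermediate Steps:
$\frac{515514}{49 \cdot 61 \left(-8\right)} = \frac{515514}{2989 \left(-8\right)} = \frac{515514}{-23912} = 515514 \left(- \frac{1}{23912}\right) = - \frac{257757}{11956}$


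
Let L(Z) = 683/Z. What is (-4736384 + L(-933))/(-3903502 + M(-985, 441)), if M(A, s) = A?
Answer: 4419046955/3642886371 ≈ 1.2131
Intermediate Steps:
(-4736384 + L(-933))/(-3903502 + M(-985, 441)) = (-4736384 + 683/(-933))/(-3903502 - 985) = (-4736384 + 683*(-1/933))/(-3904487) = (-4736384 - 683/933)*(-1/3904487) = -4419046955/933*(-1/3904487) = 4419046955/3642886371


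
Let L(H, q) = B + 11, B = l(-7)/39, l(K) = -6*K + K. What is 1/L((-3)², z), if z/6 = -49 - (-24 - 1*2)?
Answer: 39/464 ≈ 0.084052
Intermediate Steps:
l(K) = -5*K
z = -138 (z = 6*(-49 - (-24 - 1*2)) = 6*(-49 - (-24 - 2)) = 6*(-49 - 1*(-26)) = 6*(-49 + 26) = 6*(-23) = -138)
B = 35/39 (B = -5*(-7)/39 = 35*(1/39) = 35/39 ≈ 0.89744)
L(H, q) = 464/39 (L(H, q) = 35/39 + 11 = 464/39)
1/L((-3)², z) = 1/(464/39) = 39/464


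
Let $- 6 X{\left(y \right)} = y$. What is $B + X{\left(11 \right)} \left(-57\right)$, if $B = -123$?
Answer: $- \frac{37}{2} \approx -18.5$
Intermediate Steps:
$X{\left(y \right)} = - \frac{y}{6}$
$B + X{\left(11 \right)} \left(-57\right) = -123 + \left(- \frac{1}{6}\right) 11 \left(-57\right) = -123 - - \frac{209}{2} = -123 + \frac{209}{2} = - \frac{37}{2}$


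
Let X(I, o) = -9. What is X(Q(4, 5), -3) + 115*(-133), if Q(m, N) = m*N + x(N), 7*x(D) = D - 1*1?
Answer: -15304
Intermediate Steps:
x(D) = -⅐ + D/7 (x(D) = (D - 1*1)/7 = (D - 1)/7 = (-1 + D)/7 = -⅐ + D/7)
Q(m, N) = -⅐ + N/7 + N*m (Q(m, N) = m*N + (-⅐ + N/7) = N*m + (-⅐ + N/7) = -⅐ + N/7 + N*m)
X(Q(4, 5), -3) + 115*(-133) = -9 + 115*(-133) = -9 - 15295 = -15304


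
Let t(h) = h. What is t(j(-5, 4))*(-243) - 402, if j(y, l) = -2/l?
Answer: -561/2 ≈ -280.50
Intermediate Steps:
t(j(-5, 4))*(-243) - 402 = -2/4*(-243) - 402 = -2*¼*(-243) - 402 = -½*(-243) - 402 = 243/2 - 402 = -561/2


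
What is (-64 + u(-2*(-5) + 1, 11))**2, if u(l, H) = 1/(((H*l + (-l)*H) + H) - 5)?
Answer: 146689/36 ≈ 4074.7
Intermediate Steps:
u(l, H) = 1/(-5 + H) (u(l, H) = 1/(((H*l - H*l) + H) - 5) = 1/((0 + H) - 5) = 1/(H - 5) = 1/(-5 + H))
(-64 + u(-2*(-5) + 1, 11))**2 = (-64 + 1/(-5 + 11))**2 = (-64 + 1/6)**2 = (-383/6)**2 = 146689/36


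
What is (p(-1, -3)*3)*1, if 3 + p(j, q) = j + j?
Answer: -15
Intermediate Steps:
p(j, q) = -3 + 2*j (p(j, q) = -3 + (j + j) = -3 + 2*j)
(p(-1, -3)*3)*1 = ((-3 + 2*(-1))*3)*1 = ((-3 - 2)*3)*1 = -5*3*1 = -15*1 = -15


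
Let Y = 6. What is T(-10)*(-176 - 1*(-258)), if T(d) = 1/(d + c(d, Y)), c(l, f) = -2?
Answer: -41/6 ≈ -6.8333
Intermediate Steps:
T(d) = 1/(-2 + d) (T(d) = 1/(d - 2) = 1/(-2 + d))
T(-10)*(-176 - 1*(-258)) = (-176 - 1*(-258))/(-2 - 10) = (-176 + 258)/(-12) = -1/12*82 = -41/6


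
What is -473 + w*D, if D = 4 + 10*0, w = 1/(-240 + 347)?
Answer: -50607/107 ≈ -472.96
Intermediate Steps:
w = 1/107 ≈ 0.0093458
D = 4 (D = 4 + 0 = 4)
-473 + w*D = -473 + (1/107)*4 = -473 + 4/107 = -50607/107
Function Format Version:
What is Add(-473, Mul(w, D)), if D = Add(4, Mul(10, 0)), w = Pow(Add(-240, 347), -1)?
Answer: Rational(-50607, 107) ≈ -472.96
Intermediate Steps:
w = Rational(1, 107) (w = Pow(107, -1) = Rational(1, 107) ≈ 0.0093458)
D = 4 (D = Add(4, 0) = 4)
Add(-473, Mul(w, D)) = Add(-473, Mul(Rational(1, 107), 4)) = Add(-473, Rational(4, 107)) = Rational(-50607, 107)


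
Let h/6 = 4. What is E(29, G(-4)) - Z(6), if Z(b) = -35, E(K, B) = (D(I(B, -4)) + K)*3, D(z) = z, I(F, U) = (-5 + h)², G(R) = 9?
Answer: 1205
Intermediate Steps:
h = 24 (h = 6*4 = 24)
I(F, U) = 361 (I(F, U) = (-5 + 24)² = 19² = 361)
E(K, B) = 1083 + 3*K (E(K, B) = (361 + K)*3 = 1083 + 3*K)
E(29, G(-4)) - Z(6) = (1083 + 3*29) - 1*(-35) = (1083 + 87) + 35 = 1170 + 35 = 1205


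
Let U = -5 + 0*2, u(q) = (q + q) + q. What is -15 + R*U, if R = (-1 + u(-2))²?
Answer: -260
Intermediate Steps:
u(q) = 3*q (u(q) = 2*q + q = 3*q)
U = -5 (U = -5 + 0 = -5)
R = 49 (R = (-1 + 3*(-2))² = (-1 - 6)² = (-7)² = 49)
-15 + R*U = -15 + 49*(-5) = -15 - 245 = -260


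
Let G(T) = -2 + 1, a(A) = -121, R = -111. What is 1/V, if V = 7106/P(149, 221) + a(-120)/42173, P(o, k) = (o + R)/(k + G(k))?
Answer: 42173/1734997099 ≈ 2.4307e-5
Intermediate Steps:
G(T) = -1
P(o, k) = (-111 + o)/(-1 + k) (P(o, k) = (o - 111)/(k - 1) = (-111 + o)/(-1 + k))
V = 1734997099/42173 (V = 7106/(((-111 + 149)/(-1 + 221))) - 121/42173 = 7106/((38/220)) - 121*1/42173 = 7106/(((1/220)*38)) - 121/42173 = 7106/(19/110) - 121/42173 = 7106*(110/19) - 121/42173 = 41140 - 121/42173 = 1734997099/42173 ≈ 41140.)
1/V = 1/(1734997099/42173) = 42173/1734997099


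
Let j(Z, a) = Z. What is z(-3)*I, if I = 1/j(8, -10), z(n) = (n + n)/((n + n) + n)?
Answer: 1/12 ≈ 0.083333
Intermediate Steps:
z(n) = ⅔ (z(n) = (2*n)/(2*n + n) = (2*n)/((3*n)) = (2*n)*(1/(3*n)) = ⅔)
I = ⅛ (I = 1/8 = ⅛ ≈ 0.12500)
z(-3)*I = (⅔)*(⅛) = 1/12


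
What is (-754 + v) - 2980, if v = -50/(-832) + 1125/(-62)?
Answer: -48386889/12896 ≈ -3752.1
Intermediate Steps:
v = -233225/12896 (v = -50*(-1/832) + 1125*(-1/62) = 25/416 - 1125/62 = -233225/12896 ≈ -18.085)
(-754 + v) - 2980 = (-754 - 233225/12896) - 2980 = -9956809/12896 - 2980 = -48386889/12896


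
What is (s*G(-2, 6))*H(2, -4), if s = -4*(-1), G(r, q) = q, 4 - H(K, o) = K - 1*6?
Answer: 192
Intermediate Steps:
H(K, o) = 10 - K (H(K, o) = 4 - (K - 1*6) = 4 - (K - 6) = 4 - (-6 + K) = 4 + (6 - K) = 10 - K)
s = 4
(s*G(-2, 6))*H(2, -4) = (4*6)*(10 - 1*2) = 24*(10 - 2) = 24*8 = 192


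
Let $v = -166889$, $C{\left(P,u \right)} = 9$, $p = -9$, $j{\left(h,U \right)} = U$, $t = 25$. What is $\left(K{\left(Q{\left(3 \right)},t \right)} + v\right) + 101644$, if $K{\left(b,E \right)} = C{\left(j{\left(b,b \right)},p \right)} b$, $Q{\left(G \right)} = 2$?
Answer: $-65227$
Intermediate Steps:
$K{\left(b,E \right)} = 9 b$
$\left(K{\left(Q{\left(3 \right)},t \right)} + v\right) + 101644 = \left(9 \cdot 2 - 166889\right) + 101644 = \left(18 - 166889\right) + 101644 = -166871 + 101644 = -65227$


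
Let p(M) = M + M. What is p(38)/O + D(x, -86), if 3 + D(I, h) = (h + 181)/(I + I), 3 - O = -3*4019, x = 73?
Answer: -1031371/440190 ≈ -2.3430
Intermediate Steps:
p(M) = 2*M
O = 12060 (O = 3 - (-3)*4019 = 3 - 1*(-12057) = 3 + 12057 = 12060)
D(I, h) = -3 + (181 + h)/(2*I) (D(I, h) = -3 + (h + 181)/(I + I) = -3 + (181 + h)/((2*I)) = -3 + (181 + h)*(1/(2*I)) = -3 + (181 + h)/(2*I))
p(38)/O + D(x, -86) = (2*38)/12060 + (½)*(181 - 86 - 6*73)/73 = 76*(1/12060) + (½)*(1/73)*(181 - 86 - 438) = 19/3015 + (½)*(1/73)*(-343) = 19/3015 - 343/146 = -1031371/440190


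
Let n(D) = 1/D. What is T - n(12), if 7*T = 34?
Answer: 401/84 ≈ 4.7738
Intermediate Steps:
T = 34/7 (T = (⅐)*34 = 34/7 ≈ 4.8571)
T - n(12) = 34/7 - 1/12 = 401/84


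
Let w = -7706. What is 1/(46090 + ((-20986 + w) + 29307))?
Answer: 1/46705 ≈ 2.1411e-5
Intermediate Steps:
1/(46090 + ((-20986 + w) + 29307)) = 1/(46090 + ((-20986 - 7706) + 29307)) = 1/(46090 + (-28692 + 29307)) = 1/(46090 + 615) = 1/46705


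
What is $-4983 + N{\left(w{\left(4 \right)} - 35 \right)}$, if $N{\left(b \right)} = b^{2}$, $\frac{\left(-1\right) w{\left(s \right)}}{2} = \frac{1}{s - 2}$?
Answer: $-3687$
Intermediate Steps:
$w{\left(s \right)} = - \frac{2}{-2 + s}$ ($w{\left(s \right)} = - \frac{2}{s - 2} = - \frac{2}{-2 + s}$)
$-4983 + N{\left(w{\left(4 \right)} - 35 \right)} = -4983 + \left(- \frac{2}{-2 + 4} - 35\right)^{2} = -4983 + \left(- \frac{2}{2} - 35\right)^{2} = -4983 + \left(\left(-2\right) \frac{1}{2} - 35\right)^{2} = -4983 + \left(-1 - 35\right)^{2} = -4983 + \left(-36\right)^{2} = -4983 + 1296 = -3687$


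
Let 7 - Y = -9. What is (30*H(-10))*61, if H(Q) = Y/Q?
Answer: -2928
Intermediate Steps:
Y = 16 (Y = 7 - 1*(-9) = 7 + 9 = 16)
H(Q) = 16/Q
(30*H(-10))*61 = (30*(16/(-10)))*61 = (30*(16*(-⅒)))*61 = (30*(-8/5))*61 = -48*61 = -2928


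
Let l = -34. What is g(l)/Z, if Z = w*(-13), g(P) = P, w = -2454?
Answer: -17/15951 ≈ -0.0010658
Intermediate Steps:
Z = 31902 (Z = -2454*(-13) = 31902)
g(l)/Z = -34/31902 = -34*1/31902 = -17/15951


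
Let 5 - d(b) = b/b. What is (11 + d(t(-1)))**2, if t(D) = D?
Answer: 225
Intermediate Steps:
d(b) = 4 (d(b) = 5 - b/b = 5 - 1*1 = 5 - 1 = 4)
(11 + d(t(-1)))**2 = (11 + 4)**2 = 15**2 = 225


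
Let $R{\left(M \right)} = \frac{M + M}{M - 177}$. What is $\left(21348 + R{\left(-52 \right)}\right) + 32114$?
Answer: $\frac{12242902}{229} \approx 53462.0$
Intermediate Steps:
$R{\left(M \right)} = \frac{2 M}{-177 + M}$
$\left(21348 + R{\left(-52 \right)}\right) + 32114 = \left(21348 + 2 \left(-52\right) \frac{1}{-177 - 52}\right) + 32114 = \left(21348 + 2 \left(-52\right) \frac{1}{-229}\right) + 32114 = \left(21348 + 2 \left(-52\right) \left(- \frac{1}{229}\right)\right) + 32114 = \left(21348 + \frac{104}{229}\right) + 32114 = \frac{4888796}{229} + 32114 = \frac{12242902}{229}$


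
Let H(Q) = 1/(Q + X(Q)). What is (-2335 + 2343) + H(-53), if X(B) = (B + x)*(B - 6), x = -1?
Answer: 25065/3133 ≈ 8.0003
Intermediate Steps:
X(B) = (-1 + B)*(-6 + B) (X(B) = (B - 1)*(B - 6) = (-1 + B)*(-6 + B))
H(Q) = 1/(6 + Q**2 - 6*Q) (H(Q) = 1/(Q + (6 + Q**2 - 7*Q)) = 1/(6 + Q**2 - 6*Q))
(-2335 + 2343) + H(-53) = (-2335 + 2343) + 1/(6 + (-53)**2 - 6*(-53)) = 8 + 1/(6 + 2809 + 318) = 8 + 1/3133 = 25065/3133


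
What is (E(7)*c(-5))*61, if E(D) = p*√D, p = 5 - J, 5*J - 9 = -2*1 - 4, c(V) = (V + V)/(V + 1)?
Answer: 671*√7 ≈ 1775.3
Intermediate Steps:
c(V) = 2*V/(1 + V) (c(V) = (2*V)/(1 + V) = 2*V/(1 + V))
J = ⅗ (J = 9/5 + (-2*1 - 4)/5 = 9/5 + (-2 - 4)/5 = 9/5 + (⅕)*(-6) = 9/5 - 6/5 = ⅗ ≈ 0.60000)
p = 22/5 (p = 5 - 1*⅗ = 5 - ⅗ = 22/5 ≈ 4.4000)
E(D) = 22*√D/5
(E(7)*c(-5))*61 = ((22*√7/5)*(2*(-5)/(1 - 5)))*61 = ((22*√7/5)*(2*(-5)/(-4)))*61 = ((22*√7/5)*(2*(-5)*(-¼)))*61 = ((22*√7/5)*(5/2))*61 = (11*√7)*61 = 671*√7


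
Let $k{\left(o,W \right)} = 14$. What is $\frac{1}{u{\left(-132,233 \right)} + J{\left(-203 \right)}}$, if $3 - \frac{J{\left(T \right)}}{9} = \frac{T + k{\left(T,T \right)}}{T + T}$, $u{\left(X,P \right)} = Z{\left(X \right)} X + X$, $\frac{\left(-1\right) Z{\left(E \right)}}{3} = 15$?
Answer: $\frac{58}{338187} \approx 0.0001715$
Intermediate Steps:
$Z{\left(E \right)} = -45$ ($Z{\left(E \right)} = \left(-3\right) 15 = -45$)
$u{\left(X,P \right)} = - 44 X$ ($u{\left(X,P \right)} = - 45 X + X = - 44 X$)
$J{\left(T \right)} = 27 - \frac{9 \left(14 + T\right)}{2 T}$ ($J{\left(T \right)} = 27 - 9 \frac{T + 14}{T + T} = 27 - 9 \frac{14 + T}{2 T} = 27 - \frac{9 \left(14 + T\right)}{2 T}$)
$\frac{1}{u{\left(-132,233 \right)} + J{\left(-203 \right)}} = \frac{1}{\left(-44\right) \left(-132\right) + \left(\frac{45}{2} - \frac{63}{-203}\right)} = \frac{1}{5808 + \left(\frac{45}{2} - - \frac{9}{29}\right)} = \frac{1}{5808 + \left(\frac{45}{2} + \frac{9}{29}\right)} = \frac{1}{5808 + \frac{1323}{58}} = \frac{1}{\frac{338187}{58}} = \frac{58}{338187}$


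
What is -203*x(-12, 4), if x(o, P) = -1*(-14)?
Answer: -2842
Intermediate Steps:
x(o, P) = 14
-203*x(-12, 4) = -203*14 = -2842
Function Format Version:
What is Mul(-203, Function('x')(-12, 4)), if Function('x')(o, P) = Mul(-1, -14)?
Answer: -2842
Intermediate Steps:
Function('x')(o, P) = 14
Mul(-203, Function('x')(-12, 4)) = Mul(-203, 14) = -2842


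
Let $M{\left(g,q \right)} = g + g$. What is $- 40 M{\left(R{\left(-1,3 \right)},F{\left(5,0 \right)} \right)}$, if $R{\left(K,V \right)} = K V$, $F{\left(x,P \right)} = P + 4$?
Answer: $240$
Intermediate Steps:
$F{\left(x,P \right)} = 4 + P$
$M{\left(g,q \right)} = 2 g$
$- 40 M{\left(R{\left(-1,3 \right)},F{\left(5,0 \right)} \right)} = - 40 \cdot 2 \left(\left(-1\right) 3\right) = - 40 \cdot 2 \left(-3\right) = \left(-40\right) \left(-6\right) = 240$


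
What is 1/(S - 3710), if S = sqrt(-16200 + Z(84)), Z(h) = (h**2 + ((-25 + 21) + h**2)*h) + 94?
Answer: -35/124347 - sqrt(583318)/13180782 ≈ -0.00033941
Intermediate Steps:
Z(h) = 94 + h**2 + h*(-4 + h**2) (Z(h) = (h**2 + (-4 + h**2)*h) + 94 = (h**2 + h*(-4 + h**2)) + 94 = 94 + h**2 + h*(-4 + h**2))
S = sqrt(583318) (S = sqrt(-16200 + (94 + 84**2 + 84**3 - 4*84)) = sqrt(-16200 + (94 + 7056 + 592704 - 336)) = sqrt(-16200 + 599518) = sqrt(583318) ≈ 763.75)
1/(S - 3710) = 1/(sqrt(583318) - 3710) = 1/(-3710 + sqrt(583318))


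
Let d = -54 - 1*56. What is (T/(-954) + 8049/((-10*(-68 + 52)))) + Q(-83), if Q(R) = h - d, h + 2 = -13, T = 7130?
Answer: 10519373/76320 ≈ 137.83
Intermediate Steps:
d = -110 (d = -54 - 56 = -110)
h = -15 (h = -2 - 13 = -15)
Q(R) = 95 (Q(R) = -15 - 1*(-110) = -15 + 110 = 95)
(T/(-954) + 8049/((-10*(-68 + 52)))) + Q(-83) = (7130/(-954) + 8049/((-10*(-68 + 52)))) + 95 = (7130*(-1/954) + 8049/((-10*(-16)))) + 95 = (-3565/477 + 8049/160) + 95 = 3268973/76320 + 95 = 10519373/76320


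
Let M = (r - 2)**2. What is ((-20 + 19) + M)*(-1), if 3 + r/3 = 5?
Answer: -15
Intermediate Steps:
r = 6 (r = -9 + 3*5 = -9 + 15 = 6)
M = 16 (M = (6 - 2)**2 = 4**2 = 16)
((-20 + 19) + M)*(-1) = ((-20 + 19) + 16)*(-1) = (-1 + 16)*(-1) = 15*(-1) = -15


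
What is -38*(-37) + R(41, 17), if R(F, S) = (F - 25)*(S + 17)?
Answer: 1950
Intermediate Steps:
R(F, S) = (-25 + F)*(17 + S)
-38*(-37) + R(41, 17) = -38*(-37) + (-425 - 25*17 + 17*41 + 41*17) = 1406 + (-425 - 425 + 697 + 697) = 1406 + 544 = 1950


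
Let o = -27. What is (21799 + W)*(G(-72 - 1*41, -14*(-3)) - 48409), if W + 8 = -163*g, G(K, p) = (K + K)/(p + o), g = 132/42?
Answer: -108192197311/105 ≈ -1.0304e+9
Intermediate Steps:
g = 22/7 (g = 132*(1/42) = 22/7 ≈ 3.1429)
G(K, p) = 2*K/(-27 + p) (G(K, p) = (K + K)/(p - 27) = (2*K)/(-27 + p) = 2*K/(-27 + p))
W = -3642/7 (W = -8 - 163*22/7 = -8 - 3586/7 = -3642/7 ≈ -520.29)
(21799 + W)*(G(-72 - 1*41, -14*(-3)) - 48409) = (21799 - 3642/7)*(2*(-72 - 1*41)/(-27 - 14*(-3)) - 48409) = 148951*(2*(-72 - 41)/(-27 + 42) - 48409)/7 = 148951*(2*(-113)/15 - 48409)/7 = 148951*(2*(-113)*(1/15) - 48409)/7 = 148951*(-226/15 - 48409)/7 = (148951/7)*(-726361/15) = -108192197311/105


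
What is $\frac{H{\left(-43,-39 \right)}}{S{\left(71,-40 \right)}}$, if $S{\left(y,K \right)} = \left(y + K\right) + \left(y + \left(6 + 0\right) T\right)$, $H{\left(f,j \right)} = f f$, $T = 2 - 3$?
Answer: $\frac{1849}{96} \approx 19.26$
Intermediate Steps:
$T = -1$ ($T = 2 - 3 = -1$)
$H{\left(f,j \right)} = f^{2}$
$S{\left(y,K \right)} = -6 + K + 2 y$ ($S{\left(y,K \right)} = \left(y + K\right) + \left(y + \left(6 + 0\right) \left(-1\right)\right) = \left(K + y\right) + \left(y + 6 \left(-1\right)\right) = \left(K + y\right) + \left(y - 6\right) = \left(K + y\right) + \left(-6 + y\right) = -6 + K + 2 y$)
$\frac{H{\left(-43,-39 \right)}}{S{\left(71,-40 \right)}} = \frac{\left(-43\right)^{2}}{-6 - 40 + 2 \cdot 71} = \frac{1849}{-6 - 40 + 142} = \frac{1849}{96}$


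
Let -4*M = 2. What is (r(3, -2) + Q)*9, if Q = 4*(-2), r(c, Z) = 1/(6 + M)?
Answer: -774/11 ≈ -70.364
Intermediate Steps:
M = -½ (M = -¼*2 = -½ ≈ -0.50000)
r(c, Z) = 2/11 (r(c, Z) = 1/(6 - ½) = 1/(11/2) = 2/11)
Q = -8
(r(3, -2) + Q)*9 = (2/11 - 8)*9 = -86/11*9 = -774/11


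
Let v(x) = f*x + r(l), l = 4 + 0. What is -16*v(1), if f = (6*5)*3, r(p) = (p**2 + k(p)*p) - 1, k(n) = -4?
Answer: -1424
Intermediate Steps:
l = 4
r(p) = -1 + p**2 - 4*p (r(p) = (p**2 - 4*p) - 1 = -1 + p**2 - 4*p)
f = 90 (f = 30*3 = 90)
v(x) = -1 + 90*x (v(x) = 90*x + (-1 + 4**2 - 4*4) = 90*x + (-1 + 16 - 16) = 90*x - 1 = -1 + 90*x)
-16*v(1) = -16*(-1 + 90*1) = -16*(-1 + 90) = -16*89 = -1424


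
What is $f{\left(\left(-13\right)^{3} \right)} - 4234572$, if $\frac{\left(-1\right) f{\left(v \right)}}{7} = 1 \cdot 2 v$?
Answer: $-4203814$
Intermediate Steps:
$f{\left(v \right)} = - 14 v$ ($f{\left(v \right)} = - 7 \cdot 1 \cdot 2 v = - 7 \cdot 2 v = - 14 v$)
$f{\left(\left(-13\right)^{3} \right)} - 4234572 = - 14 \left(-13\right)^{3} - 4234572 = \left(-14\right) \left(-2197\right) - 4234572 = 30758 - 4234572 = -4203814$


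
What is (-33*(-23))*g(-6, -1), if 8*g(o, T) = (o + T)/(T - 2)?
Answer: 1771/8 ≈ 221.38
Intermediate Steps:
g(o, T) = (T + o)/(8*(-2 + T)) (g(o, T) = ((o + T)/(T - 2))/8 = ((T + o)/(-2 + T))/8 = (T + o)/(8*(-2 + T)))
(-33*(-23))*g(-6, -1) = (-33*(-23))*((-1 - 6)/(8*(-2 - 1))) = 759*((⅛)*(-7)/(-3)) = 759*((⅛)*(-⅓)*(-7)) = 759*(7/24) = 1771/8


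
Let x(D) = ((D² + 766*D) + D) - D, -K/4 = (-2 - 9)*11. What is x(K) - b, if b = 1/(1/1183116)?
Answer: -578116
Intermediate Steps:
K = 484 (K = -4*(-2 - 9)*11 = -(-44)*11 = -4*(-121) = 484)
b = 1183116 (b = 1/(1/1183116) = 1183116)
x(D) = D² + 766*D (x(D) = (D² + 767*D) - D = D² + 766*D)
x(K) - b = 484*(766 + 484) - 1*1183116 = 484*1250 - 1183116 = 605000 - 1183116 = -578116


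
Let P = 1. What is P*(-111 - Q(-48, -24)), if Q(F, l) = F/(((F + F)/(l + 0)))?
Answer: -99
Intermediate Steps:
Q(F, l) = l/2 (Q(F, l) = F/(((2*F)/l)) = F/((2*F/l)) = F*(l/(2*F)) = l/2)
P*(-111 - Q(-48, -24)) = 1*(-111 - (-24)/2) = 1*(-111 - 1*(-12)) = 1*(-111 + 12) = 1*(-99) = -99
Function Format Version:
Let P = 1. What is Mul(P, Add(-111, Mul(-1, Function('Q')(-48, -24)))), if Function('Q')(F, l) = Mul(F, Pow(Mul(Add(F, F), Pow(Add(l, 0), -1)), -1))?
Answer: -99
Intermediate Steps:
Function('Q')(F, l) = Mul(Rational(1, 2), l) (Function('Q')(F, l) = Mul(F, Pow(Mul(Mul(2, F), Pow(l, -1)), -1)) = Mul(F, Pow(Mul(2, F, Pow(l, -1)), -1)) = Mul(F, Mul(Rational(1, 2), l, Pow(F, -1))) = Mul(Rational(1, 2), l))
Mul(P, Add(-111, Mul(-1, Function('Q')(-48, -24)))) = Mul(1, Add(-111, Mul(-1, Mul(Rational(1, 2), -24)))) = Mul(1, Add(-111, Mul(-1, -12))) = Mul(1, Add(-111, 12)) = Mul(1, -99) = -99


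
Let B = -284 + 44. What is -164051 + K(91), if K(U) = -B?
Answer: -163811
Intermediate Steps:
B = -240
K(U) = 240 (K(U) = -1*(-240) = 240)
-164051 + K(91) = -164051 + 240 = -163811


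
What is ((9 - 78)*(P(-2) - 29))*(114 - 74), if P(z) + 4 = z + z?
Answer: 102120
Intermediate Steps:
P(z) = -4 + 2*z (P(z) = -4 + (z + z) = -4 + 2*z)
((9 - 78)*(P(-2) - 29))*(114 - 74) = ((9 - 78)*((-4 + 2*(-2)) - 29))*(114 - 74) = -69*((-4 - 4) - 29)*40 = -69*(-8 - 29)*40 = -69*(-37)*40 = 2553*40 = 102120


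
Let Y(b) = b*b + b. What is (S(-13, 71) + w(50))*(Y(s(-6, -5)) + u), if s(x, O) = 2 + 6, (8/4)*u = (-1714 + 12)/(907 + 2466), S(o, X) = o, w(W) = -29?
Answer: -10164210/3373 ≈ -3013.4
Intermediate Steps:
u = -851/3373 (u = ((-1714 + 12)/(907 + 2466))/2 = (-1702/3373)/2 = (-1702*1/3373)/2 = (1/2)*(-1702/3373) = -851/3373 ≈ -0.25230)
s(x, O) = 8
Y(b) = b + b**2 (Y(b) = b**2 + b = b + b**2)
(S(-13, 71) + w(50))*(Y(s(-6, -5)) + u) = (-13 - 29)*(8*(1 + 8) - 851/3373) = -42*(8*9 - 851/3373) = -42*(72 - 851/3373) = -42*242005/3373 = -10164210/3373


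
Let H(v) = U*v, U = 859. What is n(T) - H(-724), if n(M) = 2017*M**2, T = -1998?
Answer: 8052493984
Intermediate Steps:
H(v) = 859*v
n(T) - H(-724) = 2017*(-1998)**2 - 859*(-724) = 2017*3992004 - 1*(-621916) = 8051872068 + 621916 = 8052493984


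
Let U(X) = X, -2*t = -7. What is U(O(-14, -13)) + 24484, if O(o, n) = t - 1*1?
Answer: 48973/2 ≈ 24487.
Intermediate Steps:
t = 7/2 (t = -½*(-7) = 7/2 ≈ 3.5000)
O(o, n) = 5/2 (O(o, n) = 7/2 - 1*1 = 7/2 - 1 = 5/2)
U(O(-14, -13)) + 24484 = 5/2 + 24484 = 48973/2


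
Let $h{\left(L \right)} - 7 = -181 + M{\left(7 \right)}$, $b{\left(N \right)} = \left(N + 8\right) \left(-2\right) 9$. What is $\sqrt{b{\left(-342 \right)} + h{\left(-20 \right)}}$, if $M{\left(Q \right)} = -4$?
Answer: $\sqrt{5834} \approx 76.381$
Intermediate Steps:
$b{\left(N \right)} = -144 - 18 N$ ($b{\left(N \right)} = \left(8 + N\right) \left(-2\right) 9 = \left(-16 - 2 N\right) 9 = -144 - 18 N$)
$h{\left(L \right)} = -178$ ($h{\left(L \right)} = 7 - 185 = -178$)
$\sqrt{b{\left(-342 \right)} + h{\left(-20 \right)}} = \sqrt{\left(-144 - -6156\right) - 178} = \sqrt{\left(-144 + 6156\right) - 178} = \sqrt{6012 - 178} = \sqrt{5834}$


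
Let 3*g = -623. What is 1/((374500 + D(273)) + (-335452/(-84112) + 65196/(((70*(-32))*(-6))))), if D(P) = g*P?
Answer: 841120/267321258543 ≈ 3.1465e-6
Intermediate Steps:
g = -623/3 (g = (1/3)*(-623) = -623/3 ≈ -207.67)
D(P) = -623*P/3
1/((374500 + D(273)) + (-335452/(-84112) + 65196/(((70*(-32))*(-6))))) = 1/((374500 - 623/3*273) + (-335452/(-84112) + 65196/(((70*(-32))*(-6))))) = 1/((374500 - 56693) + (-335452*(-1/84112) + 65196/((-2240*(-6))))) = 1/(317807 + (83863/21028 + 65196/13440)) = 1/(317807 + (83863/21028 + 65196*(1/13440))) = 1/(317807 + (83863/21028 + 5433/1120)) = 1/(317807 + 7434703/841120) = 1/(267321258543/841120) = 841120/267321258543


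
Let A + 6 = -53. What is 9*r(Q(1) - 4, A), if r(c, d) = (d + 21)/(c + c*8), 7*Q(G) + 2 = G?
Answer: 266/29 ≈ 9.1724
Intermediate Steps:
A = -59 (A = -6 - 53 = -59)
Q(G) = -2/7 + G/7
r(c, d) = (21 + d)/(9*c) (r(c, d) = (21 + d)/(c + 8*c) = (21 + d)/((9*c)) = (21 + d)*(1/(9*c)) = (21 + d)/(9*c))
9*r(Q(1) - 4, A) = 9*((21 - 59)/(9*((-2/7 + (1/7)*1) - 4))) = 9*((1/9)*(-38)/((-2/7 + 1/7) - 4)) = 9*((1/9)*(-38)/(-1/7 - 4)) = 9*((1/9)*(-38)/(-29/7)) = 9*((1/9)*(-7/29)*(-38)) = 9*(266/261) = 266/29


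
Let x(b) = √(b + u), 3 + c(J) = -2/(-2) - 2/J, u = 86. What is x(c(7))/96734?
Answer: √4102/677138 ≈ 9.4585e-5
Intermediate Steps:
c(J) = -2 - 2/J (c(J) = -3 + (-2/(-2) - 2/J) = -3 + (-2*(-½) - 2/J) = -3 + (1 - 2/J) = -2 - 2/J)
x(b) = √(86 + b) (x(b) = √(b + 86) = √(86 + b))
x(c(7))/96734 = √(86 + (-2 - 2/7))/96734 = √(86 + (-2 - 2*⅐))*(1/96734) = √(86 + (-2 - 2/7))*(1/96734) = √(86 - 16/7)*(1/96734) = √(586/7)*(1/96734) = (√4102/7)*(1/96734) = √4102/677138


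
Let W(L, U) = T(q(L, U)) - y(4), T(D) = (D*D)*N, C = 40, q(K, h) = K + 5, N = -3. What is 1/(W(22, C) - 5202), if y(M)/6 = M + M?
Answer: -1/7437 ≈ -0.00013446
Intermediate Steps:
q(K, h) = 5 + K
y(M) = 12*M (y(M) = 6*(M + M) = 6*(2*M) = 12*M)
T(D) = -3*D**2 (T(D) = (D*D)*(-3) = D**2*(-3) = -3*D**2)
W(L, U) = -48 - 3*(5 + L)**2 (W(L, U) = -3*(5 + L)**2 - 12*4 = -3*(5 + L)**2 - 1*48 = -3*(5 + L)**2 - 48 = -48 - 3*(5 + L)**2)
1/(W(22, C) - 5202) = 1/((-48 - 3*(5 + 22)**2) - 5202) = 1/((-48 - 3*27**2) - 5202) = 1/((-48 - 3*729) - 5202) = 1/((-48 - 2187) - 5202) = 1/(-2235 - 5202) = 1/(-7437) = -1/7437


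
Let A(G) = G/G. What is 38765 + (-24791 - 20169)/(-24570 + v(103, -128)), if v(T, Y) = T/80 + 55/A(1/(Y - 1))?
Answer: 76025522005/1961097 ≈ 38767.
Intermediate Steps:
A(G) = 1
v(T, Y) = 55 + T/80 (v(T, Y) = T/80 + 55/1 = T*(1/80) + 55*1 = T/80 + 55 = 55 + T/80)
38765 + (-24791 - 20169)/(-24570 + v(103, -128)) = 38765 + (-24791 - 20169)/(-24570 + (55 + (1/80)*103)) = 38765 - 44960/(-24570 + (55 + 103/80)) = 38765 - 44960/(-24570 + 4503/80) = 38765 - 44960/(-1961097/80) = 38765 - 44960*(-80/1961097) = 38765 + 3596800/1961097 = 76025522005/1961097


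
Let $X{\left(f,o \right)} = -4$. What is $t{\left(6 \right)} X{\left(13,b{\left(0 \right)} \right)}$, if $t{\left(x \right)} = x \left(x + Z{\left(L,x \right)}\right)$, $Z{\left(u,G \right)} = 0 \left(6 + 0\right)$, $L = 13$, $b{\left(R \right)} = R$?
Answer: $-144$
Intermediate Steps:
$Z{\left(u,G \right)} = 0$ ($Z{\left(u,G \right)} = 0 \cdot 6 = 0$)
$t{\left(x \right)} = x^{2}$ ($t{\left(x \right)} = x \left(x + 0\right) = x x = x^{2}$)
$t{\left(6 \right)} X{\left(13,b{\left(0 \right)} \right)} = 6^{2} \left(-4\right) = 36 \left(-4\right) = -144$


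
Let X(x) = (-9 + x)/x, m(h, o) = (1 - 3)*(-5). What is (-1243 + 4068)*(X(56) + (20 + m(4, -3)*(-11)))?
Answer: -14105225/56 ≈ -2.5188e+5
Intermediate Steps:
m(h, o) = 10 (m(h, o) = -2*(-5) = 10)
X(x) = (-9 + x)/x
(-1243 + 4068)*(X(56) + (20 + m(4, -3)*(-11))) = (-1243 + 4068)*((-9 + 56)/56 + (20 + 10*(-11))) = 2825*((1/56)*47 + (20 - 110)) = 2825*(47/56 - 90) = 2825*(-4993/56) = -14105225/56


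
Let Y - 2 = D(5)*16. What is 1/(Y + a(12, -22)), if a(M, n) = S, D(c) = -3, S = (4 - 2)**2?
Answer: -1/42 ≈ -0.023810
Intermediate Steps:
S = 4 (S = 2**2 = 4)
a(M, n) = 4
Y = -46 (Y = 2 - 3*16 = 2 - 48 = -46)
1/(Y + a(12, -22)) = 1/(-46 + 4) = 1/(-42) = -1/42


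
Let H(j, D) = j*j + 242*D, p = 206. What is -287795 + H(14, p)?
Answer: -237747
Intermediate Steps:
H(j, D) = j² + 242*D
-287795 + H(14, p) = -287795 + (14² + 242*206) = -287795 + (196 + 49852) = -287795 + 50048 = -237747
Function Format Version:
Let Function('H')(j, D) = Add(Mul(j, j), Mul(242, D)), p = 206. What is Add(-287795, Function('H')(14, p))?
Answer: -237747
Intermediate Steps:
Function('H')(j, D) = Add(Pow(j, 2), Mul(242, D))
Add(-287795, Function('H')(14, p)) = Add(-287795, Add(Pow(14, 2), Mul(242, 206))) = Add(-287795, Add(196, 49852)) = Add(-287795, 50048) = -237747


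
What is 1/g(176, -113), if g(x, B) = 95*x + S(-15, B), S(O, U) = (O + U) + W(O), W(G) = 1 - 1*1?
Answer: 1/16592 ≈ 6.0270e-5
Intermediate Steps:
W(G) = 0 (W(G) = 1 - 1 = 0)
S(O, U) = O + U (S(O, U) = (O + U) + 0 = O + U)
g(x, B) = -15 + B + 95*x (g(x, B) = 95*x + (-15 + B) = -15 + B + 95*x)
1/g(176, -113) = 1/(-15 - 113 + 95*176) = 1/(-15 - 113 + 16720) = 1/16592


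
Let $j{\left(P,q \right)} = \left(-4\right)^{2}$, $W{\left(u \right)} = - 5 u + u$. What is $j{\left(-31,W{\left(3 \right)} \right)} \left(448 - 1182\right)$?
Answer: $-11744$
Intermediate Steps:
$W{\left(u \right)} = - 4 u$
$j{\left(P,q \right)} = 16$
$j{\left(-31,W{\left(3 \right)} \right)} \left(448 - 1182\right) = 16 \left(448 - 1182\right) = 16 \left(-734\right) = -11744$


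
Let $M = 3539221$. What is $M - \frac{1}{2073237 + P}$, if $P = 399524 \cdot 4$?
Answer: $\frac{12993658851592}{3671333} \approx 3.5392 \cdot 10^{6}$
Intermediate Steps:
$P = 1598096$
$M - \frac{1}{2073237 + P} = 3539221 - \frac{1}{2073237 + 1598096} = 3539221 - \frac{1}{3671333} = \frac{12993658851592}{3671333}$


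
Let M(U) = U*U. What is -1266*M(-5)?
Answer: -31650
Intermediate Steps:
M(U) = U²
-1266*M(-5) = -1266*(-5)² = -1266*25 = -31650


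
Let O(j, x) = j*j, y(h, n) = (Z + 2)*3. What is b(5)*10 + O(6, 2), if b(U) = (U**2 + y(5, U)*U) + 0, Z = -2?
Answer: 286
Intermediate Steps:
y(h, n) = 0 (y(h, n) = (-2 + 2)*3 = 0*3 = 0)
O(j, x) = j**2
b(U) = U**2 (b(U) = (U**2 + 0*U) + 0 = (U**2 + 0) + 0 = U**2 + 0 = U**2)
b(5)*10 + O(6, 2) = 5**2*10 + 6**2 = 25*10 + 36 = 250 + 36 = 286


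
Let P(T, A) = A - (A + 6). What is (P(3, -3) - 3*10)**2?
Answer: 1296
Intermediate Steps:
P(T, A) = -6 (P(T, A) = A - (6 + A) = A + (-6 - A) = -6)
(P(3, -3) - 3*10)**2 = (-6 - 3*10)**2 = (-6 - 30)**2 = (-36)**2 = 1296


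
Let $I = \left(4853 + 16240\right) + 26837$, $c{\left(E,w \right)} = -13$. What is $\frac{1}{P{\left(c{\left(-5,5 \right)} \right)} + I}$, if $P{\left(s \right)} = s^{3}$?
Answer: $\frac{1}{45733} \approx 2.1866 \cdot 10^{-5}$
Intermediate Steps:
$I = 47930$ ($I = 21093 + 26837 = 47930$)
$\frac{1}{P{\left(c{\left(-5,5 \right)} \right)} + I} = \frac{1}{\left(-13\right)^{3} + 47930} = \frac{1}{-2197 + 47930} = \frac{1}{45733}$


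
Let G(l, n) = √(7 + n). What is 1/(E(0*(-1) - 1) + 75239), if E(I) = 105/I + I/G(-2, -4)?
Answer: 225402/16935353867 + √3/16935353867 ≈ 1.3310e-5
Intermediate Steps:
E(I) = 105/I + I*√3/3 (E(I) = 105/I + I/(√(7 - 4)) = 105/I + I/(√3) = 105/I + I*(√3/3) = 105/I + I*√3/3)
1/(E(0*(-1) - 1) + 75239) = 1/((105/(0*(-1) - 1) + (0*(-1) - 1)*√3/3) + 75239) = 1/((105/(0 - 1) + (0 - 1)*√3/3) + 75239) = 1/((105/(-1) + (⅓)*(-1)*√3) + 75239) = 1/((105*(-1) - √3/3) + 75239) = 1/((-105 - √3/3) + 75239) = 1/(75134 - √3/3)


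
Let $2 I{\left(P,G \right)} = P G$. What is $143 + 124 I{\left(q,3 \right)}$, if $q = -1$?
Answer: $-43$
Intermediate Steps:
$I{\left(P,G \right)} = \frac{G P}{2}$ ($I{\left(P,G \right)} = \frac{P G}{2} = \frac{G P}{2}$)
$143 + 124 I{\left(q,3 \right)} = 143 + 124 \cdot \frac{1}{2} \cdot 3 \left(-1\right) = 143 + 124 \left(- \frac{3}{2}\right) = 143 - 186 = -43$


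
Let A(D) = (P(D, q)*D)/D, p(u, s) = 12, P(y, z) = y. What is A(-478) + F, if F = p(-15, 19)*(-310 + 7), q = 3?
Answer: -4114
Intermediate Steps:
A(D) = D (A(D) = (D*D)/D = D²/D = D)
F = -3636 (F = 12*(-310 + 7) = 12*(-303) = -3636)
A(-478) + F = -478 - 3636 = -4114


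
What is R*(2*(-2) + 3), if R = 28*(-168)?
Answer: 4704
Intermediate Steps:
R = -4704
R*(2*(-2) + 3) = -4704*(2*(-2) + 3) = -4704*(-4 + 3) = -4704*(-1) = 4704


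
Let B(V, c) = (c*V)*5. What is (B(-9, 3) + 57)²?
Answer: 6084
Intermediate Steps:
B(V, c) = 5*V*c (B(V, c) = (V*c)*5 = 5*V*c)
(B(-9, 3) + 57)² = (5*(-9)*3 + 57)² = (-135 + 57)² = (-78)² = 6084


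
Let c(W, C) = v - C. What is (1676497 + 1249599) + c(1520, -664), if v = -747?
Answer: 2926013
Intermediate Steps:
c(W, C) = -747 - C
(1676497 + 1249599) + c(1520, -664) = (1676497 + 1249599) + (-747 - 1*(-664)) = 2926096 + (-747 + 664) = 2926096 - 83 = 2926013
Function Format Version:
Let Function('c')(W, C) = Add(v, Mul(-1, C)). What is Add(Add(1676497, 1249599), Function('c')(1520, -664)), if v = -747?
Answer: 2926013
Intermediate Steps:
Function('c')(W, C) = Add(-747, Mul(-1, C))
Add(Add(1676497, 1249599), Function('c')(1520, -664)) = Add(Add(1676497, 1249599), Add(-747, Mul(-1, -664))) = Add(2926096, Add(-747, 664)) = Add(2926096, -83) = 2926013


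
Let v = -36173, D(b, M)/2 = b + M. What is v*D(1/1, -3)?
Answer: 144692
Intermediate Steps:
D(b, M) = 2*M + 2*b (D(b, M) = 2*(b + M) = 2*(M + b) = 2*M + 2*b)
v*D(1/1, -3) = -36173*(2*(-3) + 2/1) = -36173*(-6 + 2*1) = -36173*(-6 + 2) = -36173*(-4) = 144692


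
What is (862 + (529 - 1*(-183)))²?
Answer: 2477476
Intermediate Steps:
(862 + (529 - 1*(-183)))² = (862 + (529 + 183))² = (862 + 712)² = 1574² = 2477476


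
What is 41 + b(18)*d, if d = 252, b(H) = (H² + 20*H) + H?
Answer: 176945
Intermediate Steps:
b(H) = H² + 21*H
41 + b(18)*d = 41 + (18*(21 + 18))*252 = 41 + (18*39)*252 = 41 + 702*252 = 41 + 176904 = 176945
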